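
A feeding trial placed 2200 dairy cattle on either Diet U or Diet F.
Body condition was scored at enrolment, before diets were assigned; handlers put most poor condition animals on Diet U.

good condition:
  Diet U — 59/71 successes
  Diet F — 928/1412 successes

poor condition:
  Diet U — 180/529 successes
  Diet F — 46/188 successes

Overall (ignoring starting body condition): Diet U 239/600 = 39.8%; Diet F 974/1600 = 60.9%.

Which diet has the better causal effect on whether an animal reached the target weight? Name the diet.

Diet U

Within every starting body condition level Diet U has the higher rate, yet pooled Diet F does — Simpson's reversal.
Starting body condition is set before the diet has any effect — it is not caused by the diet — and it independently drives the outcome. That makes it a confounder, so the causal comparison is within starting body condition levels.
Within each level — good condition: 83.1% vs 65.7%; poor condition: 34.0% vs 24.5% — Diet U is higher every time.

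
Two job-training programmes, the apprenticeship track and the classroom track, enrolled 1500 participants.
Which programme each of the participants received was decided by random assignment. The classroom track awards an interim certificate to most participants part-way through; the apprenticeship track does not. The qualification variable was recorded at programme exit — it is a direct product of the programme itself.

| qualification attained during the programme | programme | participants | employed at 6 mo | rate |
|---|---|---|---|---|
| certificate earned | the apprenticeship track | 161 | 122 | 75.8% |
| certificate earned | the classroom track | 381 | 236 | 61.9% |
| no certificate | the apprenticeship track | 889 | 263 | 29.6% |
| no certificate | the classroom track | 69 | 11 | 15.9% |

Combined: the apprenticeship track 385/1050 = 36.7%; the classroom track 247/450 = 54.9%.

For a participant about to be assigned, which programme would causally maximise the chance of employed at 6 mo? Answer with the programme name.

the classroom track

Qualification attained during the programme is downstream of the programme. One should not condition on a consequence of treatment, so the overall rates are the right comparison.
Pooled: the apprenticeship track 36.7% vs the classroom track 54.9%; the classroom track is higher overall.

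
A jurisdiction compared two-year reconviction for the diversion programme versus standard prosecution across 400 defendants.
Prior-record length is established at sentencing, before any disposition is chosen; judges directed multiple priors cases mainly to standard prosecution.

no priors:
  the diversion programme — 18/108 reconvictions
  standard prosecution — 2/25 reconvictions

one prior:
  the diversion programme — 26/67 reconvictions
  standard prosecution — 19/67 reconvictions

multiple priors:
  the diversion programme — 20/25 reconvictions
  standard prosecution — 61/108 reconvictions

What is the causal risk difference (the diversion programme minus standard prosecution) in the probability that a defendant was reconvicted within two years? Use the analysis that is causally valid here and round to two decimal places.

+0.14

Prior-record length satisfies the back-door criterion: it is not a descendant of the disposition, and it blocks the spurious path from disposition to outcome. Adjusting for it (i.e., using the within-prior-record length rates) gives the causal effect.
Adjusting over the population distribution of prior-record length: 0.333·(0.167−0.080) + 0.335·(0.388−0.284) + 0.333·(0.800−0.565) = +0.142.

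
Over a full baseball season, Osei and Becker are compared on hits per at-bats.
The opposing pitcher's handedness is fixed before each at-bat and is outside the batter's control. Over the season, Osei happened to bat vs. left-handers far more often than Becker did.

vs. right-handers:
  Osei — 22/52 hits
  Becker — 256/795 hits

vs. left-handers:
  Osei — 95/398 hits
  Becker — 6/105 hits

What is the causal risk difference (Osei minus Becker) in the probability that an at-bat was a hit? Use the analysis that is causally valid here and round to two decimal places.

Osei is higher inside every pitcher handedness stratum but Becker is higher in aggregate. Whether to stratify depends on how pitcher handedness relates to the player.
Since pitcher handedness is a pre-existing factor (not a product of the player) and it affects the outcome on its own, it is a confounder. The stratified rates, not the pooled rate, identify the causal effect.
Adjusting over the population distribution of pitcher handedness: 0.627·(0.423−0.322) + 0.373·(0.239−0.057) = +0.131.

+0.13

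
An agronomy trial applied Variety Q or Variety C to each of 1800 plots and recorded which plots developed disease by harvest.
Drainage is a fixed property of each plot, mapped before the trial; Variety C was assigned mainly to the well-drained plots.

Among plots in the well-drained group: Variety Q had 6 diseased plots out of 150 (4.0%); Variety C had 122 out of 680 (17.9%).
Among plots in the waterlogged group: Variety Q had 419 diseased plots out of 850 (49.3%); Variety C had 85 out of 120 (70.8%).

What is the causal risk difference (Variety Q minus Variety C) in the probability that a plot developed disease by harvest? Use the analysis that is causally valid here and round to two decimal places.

Here field drainage is a common cause — it drives both which variety a case falls under and the outcome. The crude comparison mixes populations; the stratum-specific rates are the causally relevant ones.
Adjusting over the population distribution of field drainage: 0.461·(0.040−0.179) + 0.539·(0.493−0.708) = -0.180.

-0.18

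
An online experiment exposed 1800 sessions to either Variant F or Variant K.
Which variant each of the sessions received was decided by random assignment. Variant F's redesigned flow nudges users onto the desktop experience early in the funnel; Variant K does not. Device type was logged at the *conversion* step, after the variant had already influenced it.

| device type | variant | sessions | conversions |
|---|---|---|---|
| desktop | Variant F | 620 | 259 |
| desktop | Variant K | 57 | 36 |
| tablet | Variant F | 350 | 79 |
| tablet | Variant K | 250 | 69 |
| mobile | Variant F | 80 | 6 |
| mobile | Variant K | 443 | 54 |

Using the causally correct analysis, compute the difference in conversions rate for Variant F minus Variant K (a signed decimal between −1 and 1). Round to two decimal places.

Device type lies on the pathway variant → device type → outcome, so adjusting for it blocks the indirect effect. For the total causal effect of variant, use the unadjusted pooled rates.
The causal difference is the pooled difference: 0.328 − 0.212 = +0.116.

+0.12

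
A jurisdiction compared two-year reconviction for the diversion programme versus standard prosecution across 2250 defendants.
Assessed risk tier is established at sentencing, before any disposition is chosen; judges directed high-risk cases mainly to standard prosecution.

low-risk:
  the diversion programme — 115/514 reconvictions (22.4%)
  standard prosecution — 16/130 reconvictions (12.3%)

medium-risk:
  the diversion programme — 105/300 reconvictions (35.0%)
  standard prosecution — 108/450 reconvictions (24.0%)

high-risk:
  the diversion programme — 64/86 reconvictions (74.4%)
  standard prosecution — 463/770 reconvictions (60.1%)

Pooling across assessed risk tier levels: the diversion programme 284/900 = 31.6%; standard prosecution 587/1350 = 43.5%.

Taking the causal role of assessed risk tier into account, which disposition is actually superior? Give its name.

standard prosecution

Assessed risk tier is set before the disposition has any effect — it is not caused by the disposition — and it independently drives the outcome. That makes it a confounder, so the causal comparison is within assessed risk tier levels.
Within each level — low-risk: 22.4% vs 12.3%; medium-risk: 35.0% vs 24.0%; high-risk: 74.4% vs 60.1% — standard prosecution is lower every time.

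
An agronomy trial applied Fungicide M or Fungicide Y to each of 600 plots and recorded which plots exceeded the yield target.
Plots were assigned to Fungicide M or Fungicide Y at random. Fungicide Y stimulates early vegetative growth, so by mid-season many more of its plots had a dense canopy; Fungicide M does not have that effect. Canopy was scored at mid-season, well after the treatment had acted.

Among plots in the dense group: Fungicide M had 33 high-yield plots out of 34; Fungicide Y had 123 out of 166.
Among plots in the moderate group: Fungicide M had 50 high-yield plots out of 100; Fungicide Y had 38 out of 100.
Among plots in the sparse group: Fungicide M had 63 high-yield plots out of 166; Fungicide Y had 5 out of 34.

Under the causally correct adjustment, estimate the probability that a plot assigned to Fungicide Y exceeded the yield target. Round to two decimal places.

Mid-season canopy lies on the pathway fungicide → mid-season canopy → outcome, so adjusting for it blocks the indirect effect. For the total causal effect of fungicide, use the unadjusted pooled rates.
So P(outcome | do(Fungicide Y)) is just the pooled rate for Fungicide Y: 166/300 = 0.553.

0.55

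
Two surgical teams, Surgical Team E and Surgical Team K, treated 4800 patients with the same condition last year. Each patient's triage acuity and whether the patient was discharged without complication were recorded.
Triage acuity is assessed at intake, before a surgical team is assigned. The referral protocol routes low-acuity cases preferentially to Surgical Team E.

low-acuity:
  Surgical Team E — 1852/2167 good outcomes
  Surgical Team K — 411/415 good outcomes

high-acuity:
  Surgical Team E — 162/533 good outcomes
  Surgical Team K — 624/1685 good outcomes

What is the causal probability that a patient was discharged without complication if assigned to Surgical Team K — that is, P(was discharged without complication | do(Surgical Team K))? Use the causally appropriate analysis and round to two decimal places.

0.70

The imbalance in triage acuity arose from how patients were allocated, not from anything the surgical team did; and triage acuity independently affects the outcome. The pooled gap is confounded — condition on triage acuity.
Standardising Surgical Team K to the population triage acuity mix: 0.538·411/415 + 0.462·624/1685 = 0.704.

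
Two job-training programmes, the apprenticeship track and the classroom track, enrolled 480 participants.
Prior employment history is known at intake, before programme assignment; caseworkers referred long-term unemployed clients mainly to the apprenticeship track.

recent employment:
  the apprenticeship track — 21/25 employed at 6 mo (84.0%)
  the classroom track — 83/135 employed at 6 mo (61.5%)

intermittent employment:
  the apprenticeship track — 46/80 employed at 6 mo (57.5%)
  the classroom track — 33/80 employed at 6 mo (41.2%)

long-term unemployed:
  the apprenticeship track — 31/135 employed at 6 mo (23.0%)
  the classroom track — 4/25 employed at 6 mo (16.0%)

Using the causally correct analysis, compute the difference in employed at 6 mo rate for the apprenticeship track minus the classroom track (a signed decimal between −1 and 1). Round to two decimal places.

The imbalance in prior employment history arose from how participants were allocated, not from anything the programme did; and prior employment history independently affects the outcome. The pooled gap is confounded — condition on prior employment history.
Adjusting over the population distribution of prior employment history: 0.333·(0.840−0.615) + 0.333·(0.575−0.412) + 0.333·(0.230−0.160) = +0.152.

+0.15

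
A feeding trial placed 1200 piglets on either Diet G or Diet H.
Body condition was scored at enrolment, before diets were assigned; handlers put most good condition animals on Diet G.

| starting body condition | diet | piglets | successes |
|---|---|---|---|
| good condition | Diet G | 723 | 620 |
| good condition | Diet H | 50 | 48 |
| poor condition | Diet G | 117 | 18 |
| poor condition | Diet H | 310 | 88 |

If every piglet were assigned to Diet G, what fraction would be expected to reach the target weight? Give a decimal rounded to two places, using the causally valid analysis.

The stratified and pooled comparisons disagree (Diet H wins within each starting body condition; Diet G wins overall), so the answer turns on the causal role of starting body condition.
Starting body condition differs across diets for reasons unrelated to any effect of the diet itself, and it separately predicts the outcome — a classic confounder. We must compare within starting body condition levels.
Standardising Diet G to the population starting body condition mix: 0.644·620/723 + 0.356·18/117 = 0.607.

0.61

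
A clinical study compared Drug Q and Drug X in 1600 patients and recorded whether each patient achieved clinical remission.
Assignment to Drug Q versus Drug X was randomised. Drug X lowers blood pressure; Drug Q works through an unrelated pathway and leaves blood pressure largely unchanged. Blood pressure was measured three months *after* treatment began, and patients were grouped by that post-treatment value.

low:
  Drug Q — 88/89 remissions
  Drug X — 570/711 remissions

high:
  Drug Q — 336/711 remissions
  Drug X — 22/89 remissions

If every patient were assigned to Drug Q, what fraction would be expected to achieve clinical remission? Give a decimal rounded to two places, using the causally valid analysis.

The distribution of blood pressure is itself part of what the drug does — it is an intermediate outcome. Holding it fixed would remove that part of the effect; the total effect is the pooled difference.
So P(outcome | do(Drug Q)) is just the pooled rate for Drug Q: 424/800 = 0.530.

0.53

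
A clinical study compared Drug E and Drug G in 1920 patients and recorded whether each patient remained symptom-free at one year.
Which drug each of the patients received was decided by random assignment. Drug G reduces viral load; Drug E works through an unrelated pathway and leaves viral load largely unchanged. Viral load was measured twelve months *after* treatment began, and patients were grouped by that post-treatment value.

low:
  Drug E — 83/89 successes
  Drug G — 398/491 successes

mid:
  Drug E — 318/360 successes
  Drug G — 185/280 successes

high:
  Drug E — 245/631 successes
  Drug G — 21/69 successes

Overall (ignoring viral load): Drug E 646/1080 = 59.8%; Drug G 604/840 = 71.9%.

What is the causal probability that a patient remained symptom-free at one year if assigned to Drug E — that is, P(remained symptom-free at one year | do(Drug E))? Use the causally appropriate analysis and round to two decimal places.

Because the drug influences viral load, viral load is a post-treatment mediator, not a confounder. Stratifying on it would bias the estimate; the causal effect is the crude pooled difference.
So P(outcome | do(Drug E)) is just the pooled rate for Drug E: 646/1080 = 0.598.

0.60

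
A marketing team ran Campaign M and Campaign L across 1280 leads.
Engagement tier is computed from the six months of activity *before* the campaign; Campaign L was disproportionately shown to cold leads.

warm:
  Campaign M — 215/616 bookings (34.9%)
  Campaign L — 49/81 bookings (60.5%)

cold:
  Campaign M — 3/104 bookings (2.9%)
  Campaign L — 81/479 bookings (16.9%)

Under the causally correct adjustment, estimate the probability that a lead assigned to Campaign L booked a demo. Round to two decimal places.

0.41

Within every engagement tier level Campaign L has the higher rate, yet pooled Campaign M does — Simpson's reversal.
The imbalance in engagement tier arose from how leads were allocated, not from anything the campaign did; and engagement tier independently affects the outcome. The pooled gap is confounded — condition on engagement tier.
Standardising Campaign L to the population engagement tier mix: 0.545·49/81 + 0.455·81/479 = 0.406.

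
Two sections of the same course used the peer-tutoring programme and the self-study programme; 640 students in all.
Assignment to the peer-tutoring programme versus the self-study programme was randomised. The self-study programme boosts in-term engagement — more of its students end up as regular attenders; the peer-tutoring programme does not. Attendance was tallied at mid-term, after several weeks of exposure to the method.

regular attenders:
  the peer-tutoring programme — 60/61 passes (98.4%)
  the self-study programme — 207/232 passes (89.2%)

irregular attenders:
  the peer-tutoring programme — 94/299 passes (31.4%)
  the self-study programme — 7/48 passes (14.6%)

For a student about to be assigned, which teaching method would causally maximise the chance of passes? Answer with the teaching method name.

Mid-term attendance is recorded after the teaching method and is itself shifted by it — it sits on the causal path from teaching method to outcome. Conditioning on a mediator would strip out part of the effect we want; the pooled comparison gives the total causal effect.
Pooled: the peer-tutoring programme 42.8% vs the self-study programme 76.4%; the self-study programme is higher overall.

the self-study programme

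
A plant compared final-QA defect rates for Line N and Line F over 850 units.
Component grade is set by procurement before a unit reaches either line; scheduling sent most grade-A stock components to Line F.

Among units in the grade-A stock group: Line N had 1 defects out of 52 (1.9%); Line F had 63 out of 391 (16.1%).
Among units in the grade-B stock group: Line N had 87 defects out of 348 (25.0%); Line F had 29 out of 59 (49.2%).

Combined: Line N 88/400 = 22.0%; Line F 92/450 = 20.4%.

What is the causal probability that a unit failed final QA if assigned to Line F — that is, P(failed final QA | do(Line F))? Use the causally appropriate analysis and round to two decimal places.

0.32

Line N is lower inside every component grade stratum but Line F is lower in aggregate. Whether to stratify depends on how component grade relates to the line.
The imbalance in component grade arose from how units were allocated, not from anything the line did; and component grade independently affects the outcome. The pooled gap is confounded — condition on component grade.
Standardising Line F to the population component grade mix: 0.521·63/391 + 0.479·29/59 = 0.319.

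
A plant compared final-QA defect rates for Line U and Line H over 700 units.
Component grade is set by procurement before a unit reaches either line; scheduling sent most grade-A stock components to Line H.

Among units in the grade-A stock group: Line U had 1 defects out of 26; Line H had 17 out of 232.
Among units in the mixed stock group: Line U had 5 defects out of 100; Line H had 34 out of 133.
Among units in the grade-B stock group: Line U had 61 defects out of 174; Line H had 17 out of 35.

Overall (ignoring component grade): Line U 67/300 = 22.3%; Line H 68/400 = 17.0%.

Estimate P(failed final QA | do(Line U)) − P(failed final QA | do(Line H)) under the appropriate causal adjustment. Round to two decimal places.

-0.12

The component grade-specific comparison favours Line U throughout, but the pooled figures favour Line H. The question is whether to condition on component grade.
The imbalance in component grade arose from how units were allocated, not from anything the line did; and component grade independently affects the outcome. The pooled gap is confounded — condition on component grade.
Adjusting over the population distribution of component grade: 0.369·(0.038−0.073) + 0.333·(0.050−0.256) + 0.299·(0.351−0.486) = -0.122.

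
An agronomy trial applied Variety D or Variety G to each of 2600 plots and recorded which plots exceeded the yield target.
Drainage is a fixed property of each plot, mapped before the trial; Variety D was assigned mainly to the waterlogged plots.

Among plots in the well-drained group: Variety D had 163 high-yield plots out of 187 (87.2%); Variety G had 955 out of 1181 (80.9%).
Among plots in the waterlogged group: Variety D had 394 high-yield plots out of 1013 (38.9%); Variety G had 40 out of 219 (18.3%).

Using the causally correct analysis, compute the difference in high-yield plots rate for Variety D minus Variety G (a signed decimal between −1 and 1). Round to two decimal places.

Variety D is higher inside every field drainage stratum but Variety G is higher in aggregate. Whether to stratify depends on how field drainage relates to the variety.
Field drainage satisfies the back-door criterion: it is not a descendant of the variety, and it blocks the spurious path from variety to outcome. Adjusting for it (i.e., using the within-field drainage rates) gives the causal effect.
Adjusting over the population distribution of field drainage: 0.526·(0.872−0.809) + 0.474·(0.389−0.183) = +0.131.

+0.13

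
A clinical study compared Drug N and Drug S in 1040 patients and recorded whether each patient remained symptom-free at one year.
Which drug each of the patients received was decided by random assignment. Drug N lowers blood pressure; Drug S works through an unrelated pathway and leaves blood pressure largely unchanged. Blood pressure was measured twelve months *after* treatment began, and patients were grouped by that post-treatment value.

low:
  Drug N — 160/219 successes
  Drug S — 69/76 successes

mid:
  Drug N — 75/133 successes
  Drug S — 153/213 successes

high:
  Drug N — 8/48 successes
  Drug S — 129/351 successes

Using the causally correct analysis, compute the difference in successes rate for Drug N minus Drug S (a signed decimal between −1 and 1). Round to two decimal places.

The stratified and pooled comparisons disagree (Drug S wins within each blood pressure; Drug N wins overall), so the answer turns on the causal role of blood pressure.
Stratifying would compare drugs among patients the drugs themselves sorted into blood pressure groups — a form of selection on an intermediate. The unconditioned pooled rates give the total causal effect.
The causal difference is the pooled difference: 0.608 − 0.548 = +0.059.

+0.06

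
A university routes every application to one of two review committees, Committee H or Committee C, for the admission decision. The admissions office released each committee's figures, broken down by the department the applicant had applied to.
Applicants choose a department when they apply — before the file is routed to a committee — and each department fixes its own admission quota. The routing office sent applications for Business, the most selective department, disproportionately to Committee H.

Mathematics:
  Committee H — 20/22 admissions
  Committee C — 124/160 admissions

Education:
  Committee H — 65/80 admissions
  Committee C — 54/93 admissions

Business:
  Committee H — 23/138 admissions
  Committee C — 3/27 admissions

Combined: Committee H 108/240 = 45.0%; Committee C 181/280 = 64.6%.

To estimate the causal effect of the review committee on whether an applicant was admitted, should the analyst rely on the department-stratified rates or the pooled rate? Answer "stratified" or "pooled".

Nothing the review committee does changes department; the imbalance is an allocation artefact. With department also predicting the outcome, the pooled figure is confounded, and the within-stratum comparison is the causal one.
Within each level — Mathematics: 90.9% vs 77.5%; Education: 81.2% vs 58.1%; Business: 16.7% vs 11.1% — Committee H is higher every time.

stratified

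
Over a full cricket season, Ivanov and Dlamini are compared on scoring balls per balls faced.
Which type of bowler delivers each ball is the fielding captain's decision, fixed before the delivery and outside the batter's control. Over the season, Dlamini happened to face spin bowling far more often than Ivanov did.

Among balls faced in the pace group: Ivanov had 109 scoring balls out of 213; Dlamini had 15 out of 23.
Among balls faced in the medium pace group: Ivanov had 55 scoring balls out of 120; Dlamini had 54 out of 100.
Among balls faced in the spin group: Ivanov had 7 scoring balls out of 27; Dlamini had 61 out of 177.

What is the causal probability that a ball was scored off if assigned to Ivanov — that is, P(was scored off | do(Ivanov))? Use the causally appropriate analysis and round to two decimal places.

0.42

Here bowling type is a common cause — it drives both which player a case falls under and the outcome. The crude comparison mixes populations; the stratum-specific rates are the causally relevant ones.
Standardising Ivanov to the population bowling type mix: 0.358·109/213 + 0.333·55/120 + 0.309·7/27 = 0.416.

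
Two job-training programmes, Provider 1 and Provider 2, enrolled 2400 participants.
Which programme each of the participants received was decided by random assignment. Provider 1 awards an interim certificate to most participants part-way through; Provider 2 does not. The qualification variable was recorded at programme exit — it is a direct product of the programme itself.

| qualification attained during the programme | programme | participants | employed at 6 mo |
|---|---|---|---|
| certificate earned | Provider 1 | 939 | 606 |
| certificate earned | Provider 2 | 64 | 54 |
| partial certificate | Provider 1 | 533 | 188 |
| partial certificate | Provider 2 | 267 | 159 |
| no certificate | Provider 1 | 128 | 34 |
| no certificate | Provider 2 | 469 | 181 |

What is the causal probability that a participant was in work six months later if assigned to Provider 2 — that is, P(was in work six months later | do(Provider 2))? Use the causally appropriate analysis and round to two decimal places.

Qualification attained during the programme is downstream of the programme. One should not condition on a consequence of treatment, so the overall rates are the right comparison.
So P(outcome | do(Provider 2)) is just the pooled rate for Provider 2: 394/800 = 0.492.

0.49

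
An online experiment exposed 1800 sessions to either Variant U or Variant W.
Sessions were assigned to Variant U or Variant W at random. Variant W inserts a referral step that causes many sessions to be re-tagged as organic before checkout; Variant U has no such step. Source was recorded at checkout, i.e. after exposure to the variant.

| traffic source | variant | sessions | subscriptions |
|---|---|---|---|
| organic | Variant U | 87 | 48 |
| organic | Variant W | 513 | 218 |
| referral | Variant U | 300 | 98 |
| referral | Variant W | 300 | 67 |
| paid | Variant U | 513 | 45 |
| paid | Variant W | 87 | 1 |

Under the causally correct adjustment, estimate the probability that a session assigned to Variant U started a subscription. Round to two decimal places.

Within every traffic source level Variant U has the higher rate, yet pooled Variant W does — Simpson's reversal.
Traffic source lies on the pathway variant → traffic source → outcome, so adjusting for it blocks the indirect effect. For the total causal effect of variant, use the unadjusted pooled rates.
So P(outcome | do(Variant U)) is just the pooled rate for Variant U: 191/900 = 0.212.

0.21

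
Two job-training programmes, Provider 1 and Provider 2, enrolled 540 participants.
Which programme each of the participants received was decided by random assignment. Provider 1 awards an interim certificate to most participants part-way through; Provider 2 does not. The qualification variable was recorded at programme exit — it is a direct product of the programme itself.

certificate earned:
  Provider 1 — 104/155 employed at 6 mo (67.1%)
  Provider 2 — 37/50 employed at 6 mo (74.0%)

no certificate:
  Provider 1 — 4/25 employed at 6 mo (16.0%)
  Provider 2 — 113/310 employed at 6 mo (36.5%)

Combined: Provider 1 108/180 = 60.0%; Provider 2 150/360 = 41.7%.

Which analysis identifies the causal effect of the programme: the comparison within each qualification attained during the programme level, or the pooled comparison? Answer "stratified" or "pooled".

Within every qualification attained during the programme level Provider 2 has the higher rate, yet pooled Provider 1 does — Simpson's reversal.
Stratifying would compare programmes among participants the programmes themselves sorted into qualification attained during the programme groups — a form of selection on an intermediate. The unconditioned pooled rates give the total causal effect.
Pooled: Provider 1 60.0% vs Provider 2 41.7%; Provider 1 is higher overall.

pooled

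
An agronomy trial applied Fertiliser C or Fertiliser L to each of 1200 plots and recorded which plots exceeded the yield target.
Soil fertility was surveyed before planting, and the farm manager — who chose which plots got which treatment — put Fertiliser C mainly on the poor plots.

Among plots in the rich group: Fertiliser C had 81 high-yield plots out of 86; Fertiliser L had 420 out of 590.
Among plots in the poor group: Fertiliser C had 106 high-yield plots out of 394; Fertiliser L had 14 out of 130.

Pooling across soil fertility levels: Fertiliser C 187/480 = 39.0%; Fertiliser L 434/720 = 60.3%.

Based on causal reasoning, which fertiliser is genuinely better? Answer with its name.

Fertiliser C is higher inside every soil fertility stratum but Fertiliser L is higher in aggregate. Whether to stratify depends on how soil fertility relates to the fertiliser.
Soil fertility differs across fertilisers for reasons unrelated to any effect of the fertiliser itself, and it separately predicts the outcome — a classic confounder. We must compare within soil fertility levels.
Within each level — rich: 94.2% vs 71.2%; poor: 26.9% vs 10.8% — Fertiliser C is higher every time.

Fertiliser C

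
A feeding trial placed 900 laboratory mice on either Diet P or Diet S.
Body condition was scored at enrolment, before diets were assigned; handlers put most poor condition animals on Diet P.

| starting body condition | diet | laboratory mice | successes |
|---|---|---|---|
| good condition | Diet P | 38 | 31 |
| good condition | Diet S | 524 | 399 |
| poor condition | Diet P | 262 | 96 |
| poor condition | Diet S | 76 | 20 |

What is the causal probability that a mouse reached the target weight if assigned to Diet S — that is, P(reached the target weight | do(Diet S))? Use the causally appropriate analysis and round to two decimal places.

0.57

Starting body condition satisfies the back-door criterion: it is not a descendant of the diet, and it blocks the spurious path from diet to outcome. Adjusting for it (i.e., using the within-starting body condition rates) gives the causal effect.
Standardising Diet S to the population starting body condition mix: 0.624·399/524 + 0.376·20/76 = 0.574.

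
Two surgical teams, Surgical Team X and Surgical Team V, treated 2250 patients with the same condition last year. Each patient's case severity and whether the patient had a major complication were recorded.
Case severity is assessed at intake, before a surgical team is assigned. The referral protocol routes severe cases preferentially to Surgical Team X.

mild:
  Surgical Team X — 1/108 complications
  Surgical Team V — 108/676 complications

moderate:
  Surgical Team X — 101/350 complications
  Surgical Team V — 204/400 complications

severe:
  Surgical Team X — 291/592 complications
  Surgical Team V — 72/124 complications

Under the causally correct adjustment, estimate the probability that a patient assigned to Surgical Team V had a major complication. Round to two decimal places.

Surgical Team X is lower inside every case severity stratum but Surgical Team V is lower in aggregate. Whether to stratify depends on how case severity relates to the surgical team.
Case severity differs across surgical teams for reasons unrelated to any effect of the surgical team itself, and it separately predicts the outcome — a classic confounder. We must compare within case severity levels.
Standardising Surgical Team V to the population case severity mix: 0.348·108/676 + 0.333·204/400 + 0.318·72/124 = 0.410.

0.41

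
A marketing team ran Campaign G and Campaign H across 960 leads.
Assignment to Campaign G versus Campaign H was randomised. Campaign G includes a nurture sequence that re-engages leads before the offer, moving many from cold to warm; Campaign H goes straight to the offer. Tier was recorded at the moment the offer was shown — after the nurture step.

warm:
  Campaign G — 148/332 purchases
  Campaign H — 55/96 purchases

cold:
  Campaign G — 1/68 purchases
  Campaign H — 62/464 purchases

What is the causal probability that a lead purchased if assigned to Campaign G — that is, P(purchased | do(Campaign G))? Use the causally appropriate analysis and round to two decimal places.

0.37

The stratified and pooled comparisons disagree (Campaign H wins within each engagement tier; Campaign G wins overall), so the answer turns on the causal role of engagement tier.
Stratifying would compare campaigns among leads the campaigns themselves sorted into engagement tier groups — a form of selection on an intermediate. The unconditioned pooled rates give the total causal effect.
So P(outcome | do(Campaign G)) is just the pooled rate for Campaign G: 149/400 = 0.372.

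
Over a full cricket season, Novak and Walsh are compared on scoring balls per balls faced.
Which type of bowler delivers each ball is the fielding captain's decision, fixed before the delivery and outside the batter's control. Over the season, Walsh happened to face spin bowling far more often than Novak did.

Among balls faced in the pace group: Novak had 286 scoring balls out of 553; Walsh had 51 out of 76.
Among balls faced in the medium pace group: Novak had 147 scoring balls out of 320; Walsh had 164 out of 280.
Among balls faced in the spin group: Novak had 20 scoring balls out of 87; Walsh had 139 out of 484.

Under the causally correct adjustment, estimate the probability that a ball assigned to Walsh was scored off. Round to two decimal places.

0.52

The imbalance in bowling type arose from how balls faced were allocated, not from anything the player did; and bowling type independently affects the outcome. The pooled gap is confounded — condition on bowling type.
Standardising Walsh to the population bowling type mix: 0.349·51/76 + 0.333·164/280 + 0.317·139/484 = 0.521.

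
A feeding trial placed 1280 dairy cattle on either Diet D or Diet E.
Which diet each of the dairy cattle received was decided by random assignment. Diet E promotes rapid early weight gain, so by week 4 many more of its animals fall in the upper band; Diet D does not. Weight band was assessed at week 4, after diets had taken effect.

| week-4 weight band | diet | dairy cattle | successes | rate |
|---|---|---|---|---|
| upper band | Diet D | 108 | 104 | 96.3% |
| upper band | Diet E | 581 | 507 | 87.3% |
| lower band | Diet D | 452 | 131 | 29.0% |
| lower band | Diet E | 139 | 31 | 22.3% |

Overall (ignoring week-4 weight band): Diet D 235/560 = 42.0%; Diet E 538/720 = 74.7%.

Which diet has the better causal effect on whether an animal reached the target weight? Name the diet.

The week-4 weight band-specific comparison favours Diet D throughout, but the pooled figures favour Diet E. The question is whether to condition on week-4 weight band.
Stratifying would compare diets among dairy cattle the diets themselves sorted into week-4 weight band groups — a form of selection on an intermediate. The unconditioned pooled rates give the total causal effect.
Pooled: Diet D 42.0% vs Diet E 74.7%; Diet E is higher overall.

Diet E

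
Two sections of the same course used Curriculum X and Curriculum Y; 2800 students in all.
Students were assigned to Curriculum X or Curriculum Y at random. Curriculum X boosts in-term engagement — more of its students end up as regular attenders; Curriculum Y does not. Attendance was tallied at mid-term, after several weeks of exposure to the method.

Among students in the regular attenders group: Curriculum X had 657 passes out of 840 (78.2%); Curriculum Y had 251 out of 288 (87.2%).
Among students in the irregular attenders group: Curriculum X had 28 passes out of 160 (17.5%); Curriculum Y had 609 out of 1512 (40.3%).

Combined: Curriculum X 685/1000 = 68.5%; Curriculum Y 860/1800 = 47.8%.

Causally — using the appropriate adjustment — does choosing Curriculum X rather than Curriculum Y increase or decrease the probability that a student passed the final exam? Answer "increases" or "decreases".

increases

Within every mid-term attendance level Curriculum Y has the higher rate, yet pooled Curriculum X does — Simpson's reversal.
Mid-term attendance lies on the pathway teaching method → mid-term attendance → outcome, so adjusting for it blocks the indirect effect. For the total causal effect of teaching method, use the unadjusted pooled rates.
Pooled: Curriculum X 68.5% vs Curriculum Y 47.8%; Curriculum X is higher overall.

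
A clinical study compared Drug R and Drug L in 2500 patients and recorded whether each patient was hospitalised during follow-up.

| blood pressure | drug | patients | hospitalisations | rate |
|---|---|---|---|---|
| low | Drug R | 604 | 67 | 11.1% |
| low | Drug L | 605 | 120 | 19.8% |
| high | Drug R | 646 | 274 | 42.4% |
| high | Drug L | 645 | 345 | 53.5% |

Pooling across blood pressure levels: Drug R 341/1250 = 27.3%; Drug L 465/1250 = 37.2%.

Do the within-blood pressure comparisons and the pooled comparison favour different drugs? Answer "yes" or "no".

no

Within each blood pressure level (low 11.1% vs 19.8%; high 42.4% vs 53.5%), Drug R has the lower rate every time. Pooled: 27.3% vs 37.2% — Drug R has the lower rate overall. They agree.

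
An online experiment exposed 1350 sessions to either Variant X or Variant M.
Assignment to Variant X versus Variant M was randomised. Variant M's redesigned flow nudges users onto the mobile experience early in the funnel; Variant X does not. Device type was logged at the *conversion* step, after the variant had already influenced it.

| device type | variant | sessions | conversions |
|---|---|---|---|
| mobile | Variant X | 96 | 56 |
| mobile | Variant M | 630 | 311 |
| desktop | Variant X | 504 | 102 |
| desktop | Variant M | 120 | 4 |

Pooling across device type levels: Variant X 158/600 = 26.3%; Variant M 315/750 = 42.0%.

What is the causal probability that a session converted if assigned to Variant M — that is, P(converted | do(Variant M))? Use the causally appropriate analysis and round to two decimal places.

0.42

Device type lies on the pathway variant → device type → outcome, so adjusting for it blocks the indirect effect. For the total causal effect of variant, use the unadjusted pooled rates.
So P(outcome | do(Variant M)) is just the pooled rate for Variant M: 315/750 = 0.420.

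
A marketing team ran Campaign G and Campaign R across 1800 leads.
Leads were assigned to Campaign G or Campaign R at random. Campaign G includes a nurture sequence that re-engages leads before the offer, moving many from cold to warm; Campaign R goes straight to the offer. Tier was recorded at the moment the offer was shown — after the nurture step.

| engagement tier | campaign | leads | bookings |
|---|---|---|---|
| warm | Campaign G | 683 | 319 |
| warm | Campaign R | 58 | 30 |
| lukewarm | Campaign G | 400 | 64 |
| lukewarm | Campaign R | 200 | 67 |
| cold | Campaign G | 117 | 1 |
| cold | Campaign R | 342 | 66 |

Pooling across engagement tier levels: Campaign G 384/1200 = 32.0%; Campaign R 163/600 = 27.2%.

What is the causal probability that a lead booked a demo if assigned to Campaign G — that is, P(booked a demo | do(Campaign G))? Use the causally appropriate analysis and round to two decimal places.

0.32

Stratifying would compare campaigns among leads the campaigns themselves sorted into engagement tier groups — a form of selection on an intermediate. The unconditioned pooled rates give the total causal effect.
So P(outcome | do(Campaign G)) is just the pooled rate for Campaign G: 384/1200 = 0.320.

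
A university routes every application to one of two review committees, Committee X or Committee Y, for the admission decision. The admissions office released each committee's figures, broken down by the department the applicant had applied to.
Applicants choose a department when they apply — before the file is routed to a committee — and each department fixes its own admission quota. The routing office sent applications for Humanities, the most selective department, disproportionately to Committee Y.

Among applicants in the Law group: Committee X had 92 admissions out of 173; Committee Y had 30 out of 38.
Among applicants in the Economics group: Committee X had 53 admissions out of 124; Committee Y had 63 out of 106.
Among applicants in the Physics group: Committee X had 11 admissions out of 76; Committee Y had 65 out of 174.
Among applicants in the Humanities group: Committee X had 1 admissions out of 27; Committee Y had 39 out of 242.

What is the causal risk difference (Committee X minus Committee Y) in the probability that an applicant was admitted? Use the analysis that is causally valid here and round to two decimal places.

Committee Y is higher inside every department stratum but Committee X is higher in aggregate. Whether to stratify depends on how department relates to the review committee.
Department is set before the review committee has any effect — it is not caused by the review committee — and it independently drives the outcome. That makes it a confounder, so the causal comparison is within department levels.
Adjusting over the population distribution of department: 0.220·(0.532−0.789) + 0.240·(0.427−0.594) + 0.260·(0.145−0.374) + 0.280·(0.037−0.161) = -0.191.

-0.19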